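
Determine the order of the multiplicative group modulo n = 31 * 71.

φ(31) = 31 − 1 = 30.
φ(71) = 71 − 1 = 70.
φ(2201) = 30 × 70 = 2100.

2100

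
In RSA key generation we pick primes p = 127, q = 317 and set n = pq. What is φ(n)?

φ(127) = 127 − 1 = 126.
φ(317) = 317 − 1 = 316.
Multiply: 126 · 316 = 39816.

39816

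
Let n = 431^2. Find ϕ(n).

φ(185761) = 185761 · (1 − 1/431)
       = 185761 · 430/431 = 185330.

185330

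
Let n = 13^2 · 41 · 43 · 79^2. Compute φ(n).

1614936960

φ(1859487227) = 1859487227 · (1 − 1/13) · (1 − 1/41) · (1 − 1/43) · (1 − 1/79)
       = 1859487227 · 1572480/1810601 = 1614936960.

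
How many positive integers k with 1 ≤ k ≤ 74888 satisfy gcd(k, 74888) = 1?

31680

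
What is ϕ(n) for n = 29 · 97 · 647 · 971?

1684354560

φ(29) = 29 − 1 = 28.
φ(97) = 97 − 1 = 96.
φ(647) = 647 − 1 = 646.
φ(971) = 971 − 1 = 970.
φ(1767230681) = 28 × 96 × 646 × 970 = 1684354560.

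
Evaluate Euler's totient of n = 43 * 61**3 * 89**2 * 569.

φ(43) = 43 − 1 = 42.
φ(61^3) = 61^3 − 61^2 = 226981 − 3721 = 223260.
φ(89^2) = 89^2 − 89^1 = 7921 − 89 = 7832.
φ(569) = 569 − 1 = 568.
φ(43989623029967) = 42 × 223260 × 7832 × 568 = 41713941265920.

41713941265920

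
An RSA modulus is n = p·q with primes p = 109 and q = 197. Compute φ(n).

φ(109) = 109 − 1 = 108.
φ(197) = 197 − 1 = 196.
Since φ is multiplicative, φ(21473) = 108 · 196 = 21168.

21168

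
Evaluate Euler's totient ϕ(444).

144

Factor 444: 444 = 2^2 · 3 · 37.
φ(2^2) = 2^2 − 2^1 = 4 − 2 = 2.
φ(3) = 3 − 1 = 2.
φ(37) = 37 − 1 = 36.
Since φ is multiplicative, φ(444) = 2 · 2 · 36 = 144.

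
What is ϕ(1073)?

1008

Factor 1073: 1073 = 29 · 37.
φ(29) = 29 − 1 = 28.
φ(37) = 37 − 1 = 36.
Since φ is multiplicative, φ(1073) = 28 · 36 = 1008.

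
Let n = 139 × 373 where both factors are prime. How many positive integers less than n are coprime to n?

φ(139) = 139 − 1 = 138.
φ(373) = 373 − 1 = 372.
Multiply: 138 · 372 = 51336.

51336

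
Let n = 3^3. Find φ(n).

18

φ(27) = 27 · (1 − 1/3)
       = 27 · 2/3 = 18.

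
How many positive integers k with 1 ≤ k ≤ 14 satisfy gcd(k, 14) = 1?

Prime factorization: 14 = 2 · 7.
φ(14) = 14 · (1 − 1/2) · (1 − 1/7)
       = 14 · 6/14 = 6.

6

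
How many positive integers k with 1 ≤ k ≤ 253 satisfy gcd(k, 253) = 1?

220

253 = 11 · 23.
φ(253) = 253 · (1 − 1/11) · (1 − 1/23)
       = 253 · 220/253 = 220.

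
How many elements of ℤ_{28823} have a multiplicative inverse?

25920

First factor: 28823 = 19 * 37 * 41.
φ(19) = 19 − 1 = 18.
φ(37) = 37 − 1 = 36.
φ(41) = 41 − 1 = 40.
φ(28823) = 18 × 36 × 40 = 25920.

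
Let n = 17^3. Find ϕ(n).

4624

φ(4913) = 4913 · (1 − 1/17)
       = 4913 · 16/17 = 4624.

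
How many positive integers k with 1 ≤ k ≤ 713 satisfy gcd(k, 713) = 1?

660

713 = 23 × 31.
φ(23) = 23 − 1 = 22.
φ(31) = 31 − 1 = 30.
Multiply: 22 · 30 = 660.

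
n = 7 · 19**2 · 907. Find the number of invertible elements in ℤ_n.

φ(2291989) = 2291989 · (1 − 1/7) · (1 − 1/19) · (1 − 1/907)
       = 2291989 · 97848/120631 = 1859112.

1859112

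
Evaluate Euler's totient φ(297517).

241920

297517 = 11 * 17 * 37 * 43.
φ(11) = 11 − 1 = 10.
φ(17) = 17 − 1 = 16.
φ(37) = 37 − 1 = 36.
φ(43) = 43 − 1 = 42.
φ(297517) = 10 × 16 × 36 × 42 = 241920.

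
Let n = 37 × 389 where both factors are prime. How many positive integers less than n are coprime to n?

φ(pq) = (p−1)(q−1) = 36 · 388 = 13968.

13968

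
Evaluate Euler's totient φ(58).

28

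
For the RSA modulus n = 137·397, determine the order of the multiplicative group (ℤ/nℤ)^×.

53856

φ(137) = 137 − 1 = 136.
φ(397) = 397 − 1 = 396.
Multiply: 136 · 396 = 53856.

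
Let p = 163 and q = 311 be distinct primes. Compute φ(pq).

φ(n) = (p − 1)(q − 1) = (163−1)(311−1) = 162·310 = 50220.

50220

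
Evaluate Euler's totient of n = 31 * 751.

φ(23281) = 23281 · (1 − 1/31) · (1 − 1/751)
       = 23281 · 22500/23281 = 22500.

22500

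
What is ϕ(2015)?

1440

First factor: 2015 = 5 · 13 · 31.
φ(5) = 5 − 1 = 4.
φ(13) = 13 − 1 = 12.
φ(31) = 31 − 1 = 30.
φ(2015) = 4 × 12 × 30 = 1440.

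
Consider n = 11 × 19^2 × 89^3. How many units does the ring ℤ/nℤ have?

2383904160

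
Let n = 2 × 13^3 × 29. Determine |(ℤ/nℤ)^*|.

56784

φ(127426) = 127426 · (1 − 1/2) · (1 − 1/13) · (1 − 1/29)
       = 127426 · 336/754 = 56784.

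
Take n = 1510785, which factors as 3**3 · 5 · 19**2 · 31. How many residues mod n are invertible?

φ(3^3) = 3^2·(3−1) = 9·2 = 18.
φ(5) = 5 − 1 = 4.
φ(19^2) = 19^1·(19−1) = 19·18 = 342.
φ(31) = 31 − 1 = 30.
φ(1510785) = 18 × 4 × 342 × 30 = 738720.

738720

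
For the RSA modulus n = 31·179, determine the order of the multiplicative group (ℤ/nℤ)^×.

For distinct primes, φ(pq) = (p−1)(q−1) = 30 × 178 = 5340.

5340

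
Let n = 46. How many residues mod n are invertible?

22

Factor 46: 46 = 2 × 23.
φ(2) = 2 − 1 = 1.
φ(23) = 23 − 1 = 22.
φ(46) = 1 × 22 = 22.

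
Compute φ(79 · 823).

64116

φ(79) = 79 − 1 = 78.
φ(823) = 823 − 1 = 822.
Since φ is multiplicative, φ(65017) = 78 · 822 = 64116.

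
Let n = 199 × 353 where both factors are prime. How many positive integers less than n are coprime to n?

69696

φ(n) = (p − 1)(q − 1) = (199−1)(353−1) = 198·352 = 69696.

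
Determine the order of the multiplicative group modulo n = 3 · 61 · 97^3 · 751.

φ(3) = 3 − 1 = 2.
φ(61) = 61 − 1 = 60.
φ(97^3) = 97^2·(97−1) = 9409·96 = 903264.
φ(751) = 751 − 1 = 750.
φ(125431388409) = 2 × 60 × 903264 × 750 = 81293760000.

81293760000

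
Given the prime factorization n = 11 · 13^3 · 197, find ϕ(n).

φ(4760899) = 4760899 · (1 − 1/11) · (1 − 1/13) · (1 − 1/197)
       = 4760899 · 23520/28171 = 3974880.

3974880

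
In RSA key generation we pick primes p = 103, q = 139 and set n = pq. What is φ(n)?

φ(103) = 103 − 1 = 102.
φ(139) = 139 − 1 = 138.
φ(14317) = 102 × 138 = 14076.

14076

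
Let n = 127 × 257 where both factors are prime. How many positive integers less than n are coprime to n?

φ(127) = 127 − 1 = 126.
φ(257) = 257 − 1 = 256.
Multiply: 126 · 256 = 32256.

32256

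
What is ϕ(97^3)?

903264

φ(97^3) = 97^3 − 97^2 = 912673 − 9409 = 903264.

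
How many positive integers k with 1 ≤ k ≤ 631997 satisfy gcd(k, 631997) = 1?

Prime factorization: 631997 = 19 · 29 · 31 · 37.
φ(19) = 19 − 1 = 18.
φ(29) = 29 − 1 = 28.
φ(31) = 31 − 1 = 30.
φ(37) = 37 − 1 = 36.
φ(631997) = 18 × 28 × 30 × 36 = 544320.

544320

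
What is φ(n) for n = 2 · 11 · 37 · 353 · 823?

104163840

φ(236482466) = 236482466 · (1 − 1/2) · (1 − 1/11) · (1 − 1/37) · (1 − 1/353) · (1 − 1/823)
       = 236482466 · 104163840/236482466 = 104163840.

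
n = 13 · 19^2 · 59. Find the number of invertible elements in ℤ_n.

φ(13) = 13 − 1 = 12.
φ(19^2) = 19^2 − 19^1 = 361 − 19 = 342.
φ(59) = 59 − 1 = 58.
Multiply: 12 · 342 · 58 = 238032.

238032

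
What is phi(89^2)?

φ(7921) = 7921 · (1 − 1/89)
       = 7921 · 88/89 = 7832.

7832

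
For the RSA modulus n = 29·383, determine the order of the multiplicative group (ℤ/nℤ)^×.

10696

φ(pq) = (p−1)(q−1) = 28 · 382 = 10696.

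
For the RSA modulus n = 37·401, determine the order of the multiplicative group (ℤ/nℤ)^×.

14400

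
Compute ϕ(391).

Prime factorization: 391 = 17 · 23.
φ(391) = 391 · (1 − 1/17) · (1 − 1/23)
       = 391 · 352/391 = 352.

352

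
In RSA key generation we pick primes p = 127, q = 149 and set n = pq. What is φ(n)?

18648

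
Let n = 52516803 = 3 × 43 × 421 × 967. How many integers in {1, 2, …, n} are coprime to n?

34080480

φ(52516803) = 52516803 · (1 − 1/3) · (1 − 1/43) · (1 − 1/421) · (1 − 1/967)
       = 52516803 · 34080480/52516803 = 34080480.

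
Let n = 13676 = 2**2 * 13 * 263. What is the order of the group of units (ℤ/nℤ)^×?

φ(13676) = 13676 · (1 − 1/2) · (1 − 1/13) · (1 − 1/263)
       = 13676 · 3144/6838 = 6288.

6288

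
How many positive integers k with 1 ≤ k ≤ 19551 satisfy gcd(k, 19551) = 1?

Factor 19551: 19551 = 3 * 7^3 * 19.
φ(3) = 3 − 1 = 2.
φ(7^3) = 7^3 − 7^2 = 343 − 49 = 294.
φ(19) = 19 − 1 = 18.
φ(19551) = 2 × 294 × 18 = 10584.

10584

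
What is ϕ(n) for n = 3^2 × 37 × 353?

φ(3^2) = 3^1·(3−1) = 3·2 = 6.
φ(37) = 37 − 1 = 36.
φ(353) = 353 − 1 = 352.
Multiply: 6 · 36 · 352 = 76032.

76032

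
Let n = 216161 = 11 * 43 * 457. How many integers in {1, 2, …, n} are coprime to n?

φ(216161) = 216161 · (1 − 1/11) · (1 − 1/43) · (1 − 1/457)
       = 216161 · 191520/216161 = 191520.

191520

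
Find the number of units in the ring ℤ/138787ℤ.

118800

138787 = 11^2 × 31 × 37.
φ(138787) = 138787 · (1 − 1/11) · (1 − 1/31) · (1 − 1/37)
       = 138787 · 10800/12617 = 118800.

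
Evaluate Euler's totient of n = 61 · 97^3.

54195840

φ(55673053) = 55673053 · (1 − 1/61) · (1 − 1/97)
       = 55673053 · 5760/5917 = 54195840.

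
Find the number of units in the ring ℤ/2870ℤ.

960

2870 = 2 · 5 · 7 · 41.
φ(2) = 2 − 1 = 1.
φ(5) = 5 − 1 = 4.
φ(7) = 7 − 1 = 6.
φ(41) = 41 − 1 = 40.
Since φ is multiplicative, φ(2870) = 1 · 4 · 6 · 40 = 960.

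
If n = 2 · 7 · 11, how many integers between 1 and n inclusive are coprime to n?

60

φ(154) = 154 · (1 − 1/2) · (1 − 1/7) · (1 − 1/11)
       = 154 · 60/154 = 60.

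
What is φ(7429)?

6336

First factor: 7429 = 17 * 19 * 23.
φ(17) = 17 − 1 = 16.
φ(19) = 19 − 1 = 18.
φ(23) = 23 − 1 = 22.
Multiply: 16 · 18 · 22 = 6336.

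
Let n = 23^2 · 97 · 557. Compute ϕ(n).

φ(23^2) = 23^2 − 23^1 = 529 − 23 = 506.
φ(97) = 97 − 1 = 96.
φ(557) = 557 − 1 = 556.
φ(28581341) = 506 × 96 × 556 = 27008256.

27008256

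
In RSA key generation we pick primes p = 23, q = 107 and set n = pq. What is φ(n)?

2332

φ(pq) = (p−1)(q−1) = 22 · 106 = 2332.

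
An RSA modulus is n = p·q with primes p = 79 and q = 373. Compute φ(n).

29016

φ(pq) = (p−1)(q−1) = 78 · 372 = 29016.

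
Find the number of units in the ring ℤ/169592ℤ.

Factor 169592: 169592 = 2**3 × 17 × 29 × 43.
φ(2^3) = 2^3 − 2^2 = 8 − 4 = 4.
φ(17) = 17 − 1 = 16.
φ(29) = 29 − 1 = 28.
φ(43) = 43 − 1 = 42.
Since φ is multiplicative, φ(169592) = 4 · 16 · 28 · 42 = 75264.

75264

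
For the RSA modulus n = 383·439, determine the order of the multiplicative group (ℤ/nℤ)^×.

φ(pq) = (p−1)(q−1) = 382 · 438 = 167316.

167316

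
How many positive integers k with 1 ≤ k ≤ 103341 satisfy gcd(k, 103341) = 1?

First factor: 103341 = 3 * 7**2 * 19 * 37.
φ(103341) = 103341 · (1 − 1/3) · (1 − 1/7) · (1 − 1/19) · (1 − 1/37)
       = 103341 · 7776/14763 = 54432.

54432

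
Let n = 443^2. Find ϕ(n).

φ(443^2) = 443^2 − 443^1 = 196249 − 443 = 195806.

195806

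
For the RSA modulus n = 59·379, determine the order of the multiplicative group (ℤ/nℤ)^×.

21924

φ(n) = (p − 1)(q − 1) = (59−1)(379−1) = 58·378 = 21924.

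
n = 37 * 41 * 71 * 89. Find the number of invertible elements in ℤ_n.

8870400

φ(9585923) = 9585923 · (1 − 1/37) · (1 − 1/41) · (1 − 1/71) · (1 − 1/89)
       = 9585923 · 8870400/9585923 = 8870400.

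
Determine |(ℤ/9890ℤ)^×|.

First factor: 9890 = 2 * 5 * 23 * 43.
φ(9890) = 9890 · (1 − 1/2) · (1 − 1/5) · (1 − 1/23) · (1 − 1/43)
       = 9890 · 3696/9890 = 3696.

3696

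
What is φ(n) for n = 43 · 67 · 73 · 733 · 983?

143465769216

φ(151538718707) = 151538718707 · (1 − 1/43) · (1 − 1/67) · (1 − 1/73) · (1 − 1/733) · (1 − 1/983)
       = 151538718707 · 143465769216/151538718707 = 143465769216.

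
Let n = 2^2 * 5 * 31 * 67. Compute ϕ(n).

15840

φ(41540) = 41540 · (1 − 1/2) · (1 − 1/5) · (1 − 1/31) · (1 − 1/67)
       = 41540 · 7920/20770 = 15840.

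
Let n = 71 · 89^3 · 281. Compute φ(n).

φ(71) = 71 − 1 = 70.
φ(89^3) = 89^2·(89−1) = 7921·88 = 697048.
φ(281) = 281 − 1 = 280.
φ(14064836519) = 70 × 697048 × 280 = 13662140800.

13662140800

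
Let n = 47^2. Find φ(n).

2162

φ(2209) = 2209 · (1 − 1/47)
       = 2209 · 46/47 = 2162.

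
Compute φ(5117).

4032

5117 = 7 · 17 · 43.
φ(7) = 7 − 1 = 6.
φ(17) = 17 − 1 = 16.
φ(43) = 43 − 1 = 42.
Multiply: 6 · 16 · 42 = 4032.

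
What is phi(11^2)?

110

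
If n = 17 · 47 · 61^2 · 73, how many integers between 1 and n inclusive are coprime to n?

φ(17) = 17 − 1 = 16.
φ(47) = 47 − 1 = 46.
φ(61^2) = 61^2 − 61^1 = 3721 − 61 = 3660.
φ(73) = 73 − 1 = 72.
Since φ is multiplicative, φ(217034767) = 16 · 46 · 3660 · 72 = 193950720.

193950720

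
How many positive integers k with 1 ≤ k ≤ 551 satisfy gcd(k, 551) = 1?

504

551 = 19 * 29.
φ(19) = 19 − 1 = 18.
φ(29) = 29 − 1 = 28.
Multiply: 18 · 28 = 504.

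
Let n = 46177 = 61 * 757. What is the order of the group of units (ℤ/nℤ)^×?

45360

φ(46177) = 46177 · (1 − 1/61) · (1 − 1/757)
       = 46177 · 45360/46177 = 45360.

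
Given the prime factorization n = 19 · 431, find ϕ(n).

φ(19) = 19 − 1 = 18.
φ(431) = 431 − 1 = 430.
φ(8189) = 18 × 430 = 7740.

7740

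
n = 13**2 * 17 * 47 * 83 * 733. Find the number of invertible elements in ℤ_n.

6891715584

φ(13^2) = 13^2 − 13^1 = 169 − 13 = 156.
φ(17) = 17 − 1 = 16.
φ(47) = 47 − 1 = 46.
φ(83) = 83 − 1 = 82.
φ(733) = 733 − 1 = 732.
Since φ is multiplicative, φ(8215151009) = 156 · 16 · 46 · 82 · 732 = 6891715584.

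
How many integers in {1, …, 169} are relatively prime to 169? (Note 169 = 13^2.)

φ(13^2) = 13^2 − 13^1 = 169 − 13 = 156.

156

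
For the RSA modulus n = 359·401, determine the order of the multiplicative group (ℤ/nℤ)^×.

143200

φ(pq) = (p−1)(q−1) = 358 · 400 = 143200.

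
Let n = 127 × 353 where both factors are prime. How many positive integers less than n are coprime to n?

44352

φ(pq) = (p−1)(q−1) = 126 · 352 = 44352.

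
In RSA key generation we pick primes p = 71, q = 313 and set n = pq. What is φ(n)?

21840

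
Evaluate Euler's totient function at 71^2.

φ(5041) = 5041 · (1 − 1/71)
       = 5041 · 70/71 = 4970.

4970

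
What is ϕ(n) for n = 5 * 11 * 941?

φ(51755) = 51755 · (1 − 1/5) · (1 − 1/11) · (1 − 1/941)
       = 51755 · 37600/51755 = 37600.

37600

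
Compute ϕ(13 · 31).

φ(403) = 403 · (1 − 1/13) · (1 − 1/31)
       = 403 · 360/403 = 360.

360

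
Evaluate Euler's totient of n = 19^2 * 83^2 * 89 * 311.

63498346560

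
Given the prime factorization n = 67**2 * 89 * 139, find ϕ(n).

53700768

φ(55533419) = 55533419 · (1 − 1/67) · (1 − 1/89) · (1 − 1/139)
       = 55533419 · 801504/828857 = 53700768.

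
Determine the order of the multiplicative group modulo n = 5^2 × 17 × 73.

φ(31025) = 31025 · (1 − 1/5) · (1 − 1/17) · (1 − 1/73)
       = 31025 · 4608/6205 = 23040.

23040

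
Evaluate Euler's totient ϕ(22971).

12960

Factor 22971: 22971 = 3 × 13 × 19 × 31.
φ(22971) = 22971 · (1 − 1/3) · (1 − 1/13) · (1 − 1/19) · (1 − 1/31)
       = 22971 · 12960/22971 = 12960.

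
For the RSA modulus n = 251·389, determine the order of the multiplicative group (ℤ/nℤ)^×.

φ(pq) = (p−1)(q−1) = 250 · 388 = 97000.

97000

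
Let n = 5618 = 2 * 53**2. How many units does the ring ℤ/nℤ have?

2756

φ(5618) = 5618 · (1 − 1/2) · (1 − 1/53)
       = 5618 · 52/106 = 2756.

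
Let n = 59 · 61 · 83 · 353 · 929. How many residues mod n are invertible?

φ(97960356829) = 97960356829 · (1 − 1/59) · (1 − 1/61) · (1 − 1/83) · (1 − 1/353) · (1 − 1/929)
       = 97960356829 · 93214556160/97960356829 = 93214556160.

93214556160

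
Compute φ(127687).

127687 = 7 * 17 * 29 * 37.
φ(7) = 7 − 1 = 6.
φ(17) = 17 − 1 = 16.
φ(29) = 29 − 1 = 28.
φ(37) = 37 − 1 = 36.
Since φ is multiplicative, φ(127687) = 6 · 16 · 28 · 36 = 96768.

96768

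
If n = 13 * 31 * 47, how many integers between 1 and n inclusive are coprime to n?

16560

φ(13) = 13 − 1 = 12.
φ(31) = 31 − 1 = 30.
φ(47) = 47 − 1 = 46.
φ(18941) = 12 × 30 × 46 = 16560.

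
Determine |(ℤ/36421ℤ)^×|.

36421 = 7 · 11**2 · 43.
φ(7) = 7 − 1 = 6.
φ(11^2) = 11^2 − 11^1 = 121 − 11 = 110.
φ(43) = 43 − 1 = 42.
Since φ is multiplicative, φ(36421) = 6 · 110 · 42 = 27720.

27720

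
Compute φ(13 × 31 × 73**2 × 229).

431412480

φ(491797423) = 491797423 · (1 − 1/13) · (1 − 1/31) · (1 − 1/73) · (1 − 1/229)
       = 491797423 · 5909760/6736951 = 431412480.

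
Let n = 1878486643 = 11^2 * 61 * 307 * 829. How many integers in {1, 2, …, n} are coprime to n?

1672228800

φ(11^2) = 11^2 − 11^1 = 121 − 11 = 110.
φ(61) = 61 − 1 = 60.
φ(307) = 307 − 1 = 306.
φ(829) = 829 − 1 = 828.
φ(1878486643) = 110 × 60 × 306 × 828 = 1672228800.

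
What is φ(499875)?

252000

499875 = 3 × 5**3 × 31 × 43.
φ(3) = 3 − 1 = 2.
φ(5^3) = 5^2·(5−1) = 25·4 = 100.
φ(31) = 31 − 1 = 30.
φ(43) = 43 − 1 = 42.
φ(499875) = 2 × 100 × 30 × 42 = 252000.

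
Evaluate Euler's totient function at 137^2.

φ(137^2) = 137^2 − 137^1 = 18769 − 137 = 18632.

18632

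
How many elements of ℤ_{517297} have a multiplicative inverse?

432000

First factor: 517297 = 11 × 31 × 37 × 41.
φ(11) = 11 − 1 = 10.
φ(31) = 31 − 1 = 30.
φ(37) = 37 − 1 = 36.
φ(41) = 41 − 1 = 40.
φ(517297) = 10 × 30 × 36 × 40 = 432000.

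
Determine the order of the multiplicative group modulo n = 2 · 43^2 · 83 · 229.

φ(2) = 2 − 1 = 1.
φ(43^2) = 43^2 − 43^1 = 1849 − 43 = 1806.
φ(83) = 83 − 1 = 82.
φ(229) = 229 − 1 = 228.
Since φ is multiplicative, φ(70287886) = 1 · 1806 · 82 · 228 = 33764976.

33764976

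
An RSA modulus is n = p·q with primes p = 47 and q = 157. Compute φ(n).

φ(47) = 47 − 1 = 46.
φ(157) = 157 − 1 = 156.
φ(7379) = 46 × 156 = 7176.

7176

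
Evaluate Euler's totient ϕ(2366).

First factor: 2366 = 2 * 7 * 13^2.
φ(2366) = 2366 · (1 − 1/2) · (1 − 1/7) · (1 − 1/13)
       = 2366 · 72/182 = 936.

936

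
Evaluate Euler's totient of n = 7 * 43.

252

φ(7) = 7 − 1 = 6.
φ(43) = 43 − 1 = 42.
Since φ is multiplicative, φ(301) = 6 · 42 = 252.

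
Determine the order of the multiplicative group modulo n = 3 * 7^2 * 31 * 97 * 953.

φ(3) = 3 − 1 = 2.
φ(7^2) = 7^2 − 7^1 = 49 − 7 = 42.
φ(31) = 31 − 1 = 30.
φ(97) = 97 − 1 = 96.
φ(953) = 953 − 1 = 952.
φ(421253637) = 2 × 42 × 30 × 96 × 952 = 230307840.

230307840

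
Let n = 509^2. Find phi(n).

φ(509^2) = 509^1·(509−1) = 509·508 = 258572.

258572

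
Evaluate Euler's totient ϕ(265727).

188160

265727 = 7**2 · 11 · 17 · 29.
φ(265727) = 265727 · (1 − 1/7) · (1 − 1/11) · (1 − 1/17) · (1 − 1/29)
       = 265727 · 26880/37961 = 188160.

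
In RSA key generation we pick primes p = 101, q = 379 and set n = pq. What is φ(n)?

φ(101) = 101 − 1 = 100.
φ(379) = 379 − 1 = 378.
φ(38279) = 100 × 378 = 37800.

37800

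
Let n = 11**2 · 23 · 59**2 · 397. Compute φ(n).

φ(11^2) = 11^1·(11−1) = 11·10 = 110.
φ(23) = 23 − 1 = 22.
φ(59^2) = 59^1·(59−1) = 59·58 = 3422.
φ(397) = 397 − 1 = 396.
Since φ is multiplicative, φ(3845986331) = 110 · 22 · 3422 · 396 = 3279371040.

3279371040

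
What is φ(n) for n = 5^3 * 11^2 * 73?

φ(1104125) = 1104125 · (1 − 1/5) · (1 − 1/11) · (1 − 1/73)
       = 1104125 · 2880/4015 = 792000.

792000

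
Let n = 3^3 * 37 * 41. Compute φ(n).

φ(3^3) = 3^3 − 3^2 = 27 − 9 = 18.
φ(37) = 37 − 1 = 36.
φ(41) = 41 − 1 = 40.
φ(40959) = 18 × 36 × 40 = 25920.

25920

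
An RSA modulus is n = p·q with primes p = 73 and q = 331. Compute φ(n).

For distinct primes, φ(pq) = (p−1)(q−1) = 72 × 330 = 23760.

23760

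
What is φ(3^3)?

18

φ(27) = 27 · (1 − 1/3)
       = 27 · 2/3 = 18.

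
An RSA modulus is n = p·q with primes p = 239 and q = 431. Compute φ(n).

φ(n) = (p − 1)(q − 1) = (239−1)(431−1) = 238·430 = 102340.

102340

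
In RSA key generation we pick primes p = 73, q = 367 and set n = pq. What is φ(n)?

26352

φ(73) = 73 − 1 = 72.
φ(367) = 367 − 1 = 366.
Since φ is multiplicative, φ(26791) = 72 · 366 = 26352.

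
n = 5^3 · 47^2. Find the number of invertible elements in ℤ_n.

φ(5^3) = 5^2·(5−1) = 25·4 = 100.
φ(47^2) = 47^1·(47−1) = 47·46 = 2162.
φ(276125) = 100 × 2162 = 216200.

216200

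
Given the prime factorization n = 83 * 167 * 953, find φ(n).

φ(83) = 83 − 1 = 82.
φ(167) = 167 − 1 = 166.
φ(953) = 953 − 1 = 952.
Multiply: 82 · 166 · 952 = 12958624.

12958624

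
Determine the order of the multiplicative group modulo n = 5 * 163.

648

φ(815) = 815 · (1 − 1/5) · (1 − 1/163)
       = 815 · 648/815 = 648.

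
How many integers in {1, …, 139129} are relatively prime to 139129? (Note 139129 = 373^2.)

138756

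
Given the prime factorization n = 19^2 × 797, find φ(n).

φ(19^2) = 19^1·(19−1) = 19·18 = 342.
φ(797) = 797 − 1 = 796.
φ(287717) = 342 × 796 = 272232.

272232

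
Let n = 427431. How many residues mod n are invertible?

258944

427431 = 3 · 17^3 · 29.
φ(3) = 3 − 1 = 2.
φ(17^3) = 17^2·(17−1) = 289·16 = 4624.
φ(29) = 29 − 1 = 28.
Multiply: 2 · 4624 · 28 = 258944.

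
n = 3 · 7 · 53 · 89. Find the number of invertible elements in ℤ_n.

φ(99057) = 99057 · (1 − 1/3) · (1 − 1/7) · (1 − 1/53) · (1 − 1/89)
       = 99057 · 54912/99057 = 54912.

54912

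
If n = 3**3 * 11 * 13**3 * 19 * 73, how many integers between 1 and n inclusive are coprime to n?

φ(905029983) = 905029983 · (1 − 1/3) · (1 − 1/11) · (1 − 1/13) · (1 − 1/19) · (1 − 1/73)
       = 905029983 · 311040/595023 = 473091840.

473091840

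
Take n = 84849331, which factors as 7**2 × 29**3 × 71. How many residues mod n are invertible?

69231120

φ(84849331) = 84849331 · (1 − 1/7) · (1 − 1/29) · (1 − 1/71)
       = 84849331 · 11760/14413 = 69231120.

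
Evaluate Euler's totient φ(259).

Factor 259: 259 = 7 * 37.
φ(7) = 7 − 1 = 6.
φ(37) = 37 − 1 = 36.
Multiply: 6 · 36 = 216.

216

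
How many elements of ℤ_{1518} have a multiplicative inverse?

1518 = 2 * 3 * 11 * 23.
φ(1518) = 1518 · (1 − 1/2) · (1 − 1/3) · (1 − 1/11) · (1 − 1/23)
       = 1518 · 440/1518 = 440.

440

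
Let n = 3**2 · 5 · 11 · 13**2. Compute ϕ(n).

37440

φ(3^2) = 3^1·(3−1) = 3·2 = 6.
φ(5) = 5 − 1 = 4.
φ(11) = 11 − 1 = 10.
φ(13^2) = 13^2 − 13^1 = 169 − 13 = 156.
Since φ is multiplicative, φ(83655) = 6 · 4 · 10 · 156 = 37440.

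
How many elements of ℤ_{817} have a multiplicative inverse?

756

Prime factorization: 817 = 19 · 43.
φ(817) = 817 · (1 − 1/19) · (1 − 1/43)
       = 817 · 756/817 = 756.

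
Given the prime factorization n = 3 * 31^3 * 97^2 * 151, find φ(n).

80539488000

φ(126977494107) = 126977494107 · (1 − 1/3) · (1 − 1/31) · (1 − 1/97) · (1 − 1/151)
       = 126977494107 · 864000/1362171 = 80539488000.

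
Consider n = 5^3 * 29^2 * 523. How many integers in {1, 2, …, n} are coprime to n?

42386400

φ(5^3) = 5^2·(5−1) = 25·4 = 100.
φ(29^2) = 29^2 − 29^1 = 841 − 29 = 812.
φ(523) = 523 − 1 = 522.
φ(54980375) = 100 × 812 × 522 = 42386400.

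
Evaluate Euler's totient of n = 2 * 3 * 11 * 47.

920

φ(2) = 2 − 1 = 1.
φ(3) = 3 − 1 = 2.
φ(11) = 11 − 1 = 10.
φ(47) = 47 − 1 = 46.
Since φ is multiplicative, φ(3102) = 1 · 2 · 10 · 46 = 920.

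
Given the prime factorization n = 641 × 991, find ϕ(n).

633600

φ(635231) = 635231 · (1 − 1/641) · (1 − 1/991)
       = 635231 · 633600/635231 = 633600.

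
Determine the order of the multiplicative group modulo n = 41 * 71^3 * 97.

φ(1423412047) = 1423412047 · (1 − 1/41) · (1 − 1/71) · (1 − 1/97)
       = 1423412047 · 268800/282367 = 1355020800.

1355020800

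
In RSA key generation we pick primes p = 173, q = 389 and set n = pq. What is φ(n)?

φ(173) = 173 − 1 = 172.
φ(389) = 389 − 1 = 388.
Since φ is multiplicative, φ(67297) = 172 · 388 = 66736.

66736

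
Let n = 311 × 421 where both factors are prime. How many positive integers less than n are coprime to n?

φ(130931) = 130931 · (1 − 1/311) · (1 − 1/421)
       = 130931 · 130200/130931 = 130200.

130200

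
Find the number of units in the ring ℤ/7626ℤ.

7626 = 2 × 3 × 31 × 41.
φ(7626) = 7626 · (1 − 1/2) · (1 − 1/3) · (1 − 1/31) · (1 − 1/41)
       = 7626 · 2400/7626 = 2400.

2400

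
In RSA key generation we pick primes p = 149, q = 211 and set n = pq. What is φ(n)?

31080

φ(n) = (p − 1)(q − 1) = (149−1)(211−1) = 148·210 = 31080.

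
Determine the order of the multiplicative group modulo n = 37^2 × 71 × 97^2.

φ(914545391) = 914545391 · (1 − 1/37) · (1 − 1/71) · (1 − 1/97)
       = 914545391 · 241920/254819 = 868250880.

868250880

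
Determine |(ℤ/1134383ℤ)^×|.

First factor: 1134383 = 23 × 31 × 37 × 43.
φ(23) = 23 − 1 = 22.
φ(31) = 31 − 1 = 30.
φ(37) = 37 − 1 = 36.
φ(43) = 43 − 1 = 42.
Multiply: 22 · 30 · 36 · 42 = 997920.

997920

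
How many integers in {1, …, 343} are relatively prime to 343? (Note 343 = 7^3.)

294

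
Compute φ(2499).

First factor: 2499 = 3 · 7^2 · 17.
φ(3) = 3 − 1 = 2.
φ(7^2) = 7^2 − 7^1 = 49 − 7 = 42.
φ(17) = 17 − 1 = 16.
Since φ is multiplicative, φ(2499) = 2 · 42 · 16 = 1344.

1344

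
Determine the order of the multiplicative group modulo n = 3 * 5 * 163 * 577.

φ(1410765) = 1410765 · (1 − 1/3) · (1 − 1/5) · (1 − 1/163) · (1 − 1/577)
       = 1410765 · 746496/1410765 = 746496.

746496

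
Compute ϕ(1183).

Prime factorization: 1183 = 7 · 13**2.
φ(1183) = 1183 · (1 − 1/7) · (1 − 1/13)
       = 1183 · 72/91 = 936.

936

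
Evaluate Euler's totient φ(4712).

2160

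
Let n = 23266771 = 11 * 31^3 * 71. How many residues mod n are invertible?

20181000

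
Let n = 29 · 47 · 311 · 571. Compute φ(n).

φ(29) = 29 − 1 = 28.
φ(47) = 47 − 1 = 46.
φ(311) = 311 − 1 = 310.
φ(571) = 571 − 1 = 570.
Multiply: 28 · 46 · 310 · 570 = 227589600.

227589600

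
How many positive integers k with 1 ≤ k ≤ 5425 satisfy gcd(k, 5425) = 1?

3600

First factor: 5425 = 5^2 · 7 · 31.
φ(5425) = 5425 · (1 − 1/5) · (1 − 1/7) · (1 − 1/31)
       = 5425 · 720/1085 = 3600.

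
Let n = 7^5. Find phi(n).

φ(7^5) = 7^4·(7−1) = 2401·6 = 14406.

14406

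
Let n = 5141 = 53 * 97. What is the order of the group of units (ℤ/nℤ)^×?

4992

φ(5141) = 5141 · (1 − 1/53) · (1 − 1/97)
       = 5141 · 4992/5141 = 4992.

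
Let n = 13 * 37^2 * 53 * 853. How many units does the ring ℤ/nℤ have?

708155136

φ(13) = 13 − 1 = 12.
φ(37^2) = 37^1·(37−1) = 37·36 = 1332.
φ(53) = 53 − 1 = 52.
φ(853) = 853 − 1 = 852.
Since φ is multiplicative, φ(804584573) = 12 · 1332 · 52 · 852 = 708155136.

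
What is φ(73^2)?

φ(73^2) = 73^2 − 73^1 = 5329 − 73 = 5256.

5256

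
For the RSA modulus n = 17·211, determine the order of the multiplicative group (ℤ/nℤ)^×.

φ(n) = (p − 1)(q − 1) = (17−1)(211−1) = 16·210 = 3360.

3360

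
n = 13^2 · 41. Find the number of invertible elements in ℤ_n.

φ(6929) = 6929 · (1 − 1/13) · (1 − 1/41)
       = 6929 · 480/533 = 6240.

6240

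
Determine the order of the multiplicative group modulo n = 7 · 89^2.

46992

φ(7) = 7 − 1 = 6.
φ(89^2) = 89^1·(89−1) = 89·88 = 7832.
Since φ is multiplicative, φ(55447) = 6 · 7832 = 46992.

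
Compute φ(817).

756

817 = 19 · 43.
φ(19) = 19 − 1 = 18.
φ(43) = 43 − 1 = 42.
Since φ is multiplicative, φ(817) = 18 · 42 = 756.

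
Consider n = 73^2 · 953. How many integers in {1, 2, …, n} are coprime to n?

φ(5078537) = 5078537 · (1 − 1/73) · (1 − 1/953)
       = 5078537 · 68544/69569 = 5003712.

5003712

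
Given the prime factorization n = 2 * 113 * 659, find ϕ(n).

φ(2) = 2 − 1 = 1.
φ(113) = 113 − 1 = 112.
φ(659) = 659 − 1 = 658.
φ(148934) = 1 × 112 × 658 = 73696.

73696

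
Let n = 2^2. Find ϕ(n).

2

φ(4) = 4 · (1 − 1/2)
       = 4 · 1/2 = 2.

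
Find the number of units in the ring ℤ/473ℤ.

Prime factorization: 473 = 11 * 43.
φ(11) = 11 − 1 = 10.
φ(43) = 43 − 1 = 42.
φ(473) = 10 × 42 = 420.

420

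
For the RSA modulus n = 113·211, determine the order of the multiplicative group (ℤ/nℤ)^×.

23520

φ(n) = (p − 1)(q − 1) = (113−1)(211−1) = 112·210 = 23520.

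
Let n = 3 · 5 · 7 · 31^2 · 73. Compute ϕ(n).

φ(3) = 3 − 1 = 2.
φ(5) = 5 − 1 = 4.
φ(7) = 7 − 1 = 6.
φ(31^2) = 31^2 − 31^1 = 961 − 31 = 930.
φ(73) = 73 − 1 = 72.
φ(7366065) = 2 × 4 × 6 × 930 × 72 = 3214080.

3214080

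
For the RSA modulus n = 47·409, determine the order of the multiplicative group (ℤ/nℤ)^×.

18768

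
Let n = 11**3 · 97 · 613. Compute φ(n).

φ(79142591) = 79142591 · (1 − 1/11) · (1 − 1/97) · (1 − 1/613)
       = 79142591 · 587520/654071 = 71089920.

71089920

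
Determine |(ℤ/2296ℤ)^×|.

First factor: 2296 = 2^3 * 7 * 41.
φ(2^3) = 2^2·(2−1) = 4·1 = 4.
φ(7) = 7 − 1 = 6.
φ(41) = 41 − 1 = 40.
φ(2296) = 4 × 6 × 40 = 960.

960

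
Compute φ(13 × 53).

624

φ(13) = 13 − 1 = 12.
φ(53) = 53 − 1 = 52.
Since φ is multiplicative, φ(689) = 12 · 52 = 624.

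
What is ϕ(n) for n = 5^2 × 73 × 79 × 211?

23587200

φ(5^2) = 5^2 − 5^1 = 25 − 5 = 20.
φ(73) = 73 − 1 = 72.
φ(79) = 79 − 1 = 78.
φ(211) = 211 − 1 = 210.
Since φ is multiplicative, φ(30420925) = 20 · 72 · 78 · 210 = 23587200.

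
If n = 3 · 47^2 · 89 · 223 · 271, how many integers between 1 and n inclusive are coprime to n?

φ(3) = 3 − 1 = 2.
φ(47^2) = 47^2 − 47^1 = 2209 − 47 = 2162.
φ(89) = 89 − 1 = 88.
φ(223) = 223 − 1 = 222.
φ(271) = 271 − 1 = 270.
φ(35643564699) = 2 × 2162 × 88 × 222 × 270 = 22807889280.

22807889280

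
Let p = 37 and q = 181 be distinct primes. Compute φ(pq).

For distinct primes, φ(pq) = (p−1)(q−1) = 36 × 180 = 6480.

6480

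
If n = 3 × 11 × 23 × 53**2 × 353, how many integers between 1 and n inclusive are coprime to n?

φ(752606943) = 752606943 · (1 − 1/3) · (1 − 1/11) · (1 − 1/23) · (1 − 1/53) · (1 − 1/353)
       = 752606943 · 8053760/14200131 = 426849280.

426849280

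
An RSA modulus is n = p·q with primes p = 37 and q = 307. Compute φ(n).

φ(pq) = (p−1)(q−1) = 36 · 306 = 11016.

11016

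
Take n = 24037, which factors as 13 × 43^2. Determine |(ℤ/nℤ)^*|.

φ(24037) = 24037 · (1 − 1/13) · (1 − 1/43)
       = 24037 · 504/559 = 21672.

21672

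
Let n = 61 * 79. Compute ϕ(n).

4680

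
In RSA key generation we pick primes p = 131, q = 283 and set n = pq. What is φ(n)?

36660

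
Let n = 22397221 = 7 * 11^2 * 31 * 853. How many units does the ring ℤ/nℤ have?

16869600

φ(22397221) = 22397221 · (1 − 1/7) · (1 − 1/11) · (1 − 1/31) · (1 − 1/853)
       = 22397221 · 1533600/2036111 = 16869600.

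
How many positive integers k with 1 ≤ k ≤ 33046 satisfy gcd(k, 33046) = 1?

Prime factorization: 33046 = 2 · 13 · 31 · 41.
φ(33046) = 33046 · (1 − 1/2) · (1 − 1/13) · (1 − 1/31) · (1 − 1/41)
       = 33046 · 14400/33046 = 14400.

14400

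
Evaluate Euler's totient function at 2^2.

2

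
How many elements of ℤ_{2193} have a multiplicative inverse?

1344

2193 = 3 × 17 × 43.
φ(3) = 3 − 1 = 2.
φ(17) = 17 − 1 = 16.
φ(43) = 43 − 1 = 42.
Multiply: 2 · 16 · 42 = 1344.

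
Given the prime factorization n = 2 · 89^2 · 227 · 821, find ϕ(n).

φ(2952426014) = 2952426014 · (1 − 1/2) · (1 − 1/89) · (1 − 1/227) · (1 − 1/821)
       = 2952426014 · 16308160/33173326 = 1451426240.

1451426240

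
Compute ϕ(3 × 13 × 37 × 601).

518400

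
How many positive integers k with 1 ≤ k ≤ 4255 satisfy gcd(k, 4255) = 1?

First factor: 4255 = 5 × 23 × 37.
φ(4255) = 4255 · (1 − 1/5) · (1 − 1/23) · (1 − 1/37)
       = 4255 · 3168/4255 = 3168.

3168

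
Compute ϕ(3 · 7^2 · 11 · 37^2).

φ(3) = 3 − 1 = 2.
φ(7^2) = 7^1·(7−1) = 7·6 = 42.
φ(11) = 11 − 1 = 10.
φ(37^2) = 37^2 − 37^1 = 1369 − 37 = 1332.
Since φ is multiplicative, φ(2213673) = 2 · 42 · 10 · 1332 = 1118880.

1118880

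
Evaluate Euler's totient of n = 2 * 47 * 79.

3588

φ(2) = 2 − 1 = 1.
φ(47) = 47 − 1 = 46.
φ(79) = 79 − 1 = 78.
φ(7426) = 1 × 46 × 78 = 3588.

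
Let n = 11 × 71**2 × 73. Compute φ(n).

φ(11) = 11 − 1 = 10.
φ(71^2) = 71^1·(71−1) = 71·70 = 4970.
φ(73) = 73 − 1 = 72.
Since φ is multiplicative, φ(4047923) = 10 · 4970 · 72 = 3578400.

3578400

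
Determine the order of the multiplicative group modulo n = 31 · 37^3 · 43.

φ(67520449) = 67520449 · (1 − 1/31) · (1 − 1/37) · (1 − 1/43)
       = 67520449 · 45360/49321 = 62097840.

62097840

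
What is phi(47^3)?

φ(47^3) = 47^2·(47−1) = 2209·46 = 101614.

101614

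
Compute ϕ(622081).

622081 = 17 × 23 × 37 × 43.
φ(17) = 17 − 1 = 16.
φ(23) = 23 − 1 = 22.
φ(37) = 37 − 1 = 36.
φ(43) = 43 − 1 = 42.
Since φ is multiplicative, φ(622081) = 16 · 22 · 36 · 42 = 532224.

532224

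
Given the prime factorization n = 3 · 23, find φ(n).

44

φ(3) = 3 − 1 = 2.
φ(23) = 23 − 1 = 22.
Since φ is multiplicative, φ(69) = 2 · 22 = 44.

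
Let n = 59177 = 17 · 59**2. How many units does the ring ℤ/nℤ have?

φ(59177) = 59177 · (1 − 1/17) · (1 − 1/59)
       = 59177 · 928/1003 = 54752.

54752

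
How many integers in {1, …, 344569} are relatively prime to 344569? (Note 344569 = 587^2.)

φ(344569) = 344569 · (1 − 1/587)
       = 344569 · 586/587 = 343982.

343982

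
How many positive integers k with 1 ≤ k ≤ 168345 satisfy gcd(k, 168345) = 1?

84672

168345 = 3**3 · 5 · 29 · 43.
φ(168345) = 168345 · (1 − 1/3) · (1 − 1/5) · (1 − 1/29) · (1 − 1/43)
       = 168345 · 9408/18705 = 84672.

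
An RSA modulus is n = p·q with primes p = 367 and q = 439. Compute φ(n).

160308

φ(367) = 367 − 1 = 366.
φ(439) = 439 − 1 = 438.
Since φ is multiplicative, φ(161113) = 366 · 438 = 160308.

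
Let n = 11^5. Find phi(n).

φ(161051) = 161051 · (1 − 1/11)
       = 161051 · 10/11 = 146410.

146410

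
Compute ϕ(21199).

18816

Prime factorization: 21199 = 17 · 29 · 43.
φ(21199) = 21199 · (1 − 1/17) · (1 − 1/29) · (1 − 1/43)
       = 21199 · 18816/21199 = 18816.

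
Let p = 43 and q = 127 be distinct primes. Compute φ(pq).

5292

φ(43) = 43 − 1 = 42.
φ(127) = 127 − 1 = 126.
Multiply: 42 · 126 = 5292.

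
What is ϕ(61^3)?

223260

φ(61^3) = 61^2·(61−1) = 3721·60 = 223260.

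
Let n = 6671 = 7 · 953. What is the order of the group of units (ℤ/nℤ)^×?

5712

φ(6671) = 6671 · (1 − 1/7) · (1 − 1/953)
       = 6671 · 5712/6671 = 5712.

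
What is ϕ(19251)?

11880

19251 = 3**3 · 23 · 31.
φ(3^3) = 3^3 − 3^2 = 27 − 9 = 18.
φ(23) = 23 − 1 = 22.
φ(31) = 31 − 1 = 30.
Since φ is multiplicative, φ(19251) = 18 · 22 · 30 = 11880.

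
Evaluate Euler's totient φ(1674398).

696960

1674398 = 2 * 11^3 * 17 * 37.
φ(1674398) = 1674398 · (1 − 1/2) · (1 − 1/11) · (1 − 1/17) · (1 − 1/37)
       = 1674398 · 5760/13838 = 696960.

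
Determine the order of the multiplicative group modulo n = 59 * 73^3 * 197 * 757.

φ(59) = 59 − 1 = 58.
φ(73^3) = 73^3 − 73^2 = 389017 − 5329 = 383688.
φ(197) = 197 − 1 = 196.
φ(757) = 757 − 1 = 756.
Since φ is multiplicative, φ(3422809255387) = 58 · 383688 · 196 · 756 = 3297494479104.

3297494479104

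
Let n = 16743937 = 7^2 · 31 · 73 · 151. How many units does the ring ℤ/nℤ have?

13608000

φ(7^2) = 7^1·(7−1) = 7·6 = 42.
φ(31) = 31 − 1 = 30.
φ(73) = 73 − 1 = 72.
φ(151) = 151 − 1 = 150.
φ(16743937) = 42 × 30 × 72 × 150 = 13608000.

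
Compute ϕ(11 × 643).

6420

φ(11) = 11 − 1 = 10.
φ(643) = 643 − 1 = 642.
φ(7073) = 10 × 642 = 6420.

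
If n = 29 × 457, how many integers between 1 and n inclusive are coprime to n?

12768

φ(29) = 29 − 1 = 28.
φ(457) = 457 − 1 = 456.
φ(13253) = 28 × 456 = 12768.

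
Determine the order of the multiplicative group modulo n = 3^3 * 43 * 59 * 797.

34903008

φ(3^3) = 3^3 − 3^2 = 27 − 9 = 18.
φ(43) = 43 − 1 = 42.
φ(59) = 59 − 1 = 58.
φ(797) = 797 − 1 = 796.
Multiply: 18 · 42 · 58 · 796 = 34903008.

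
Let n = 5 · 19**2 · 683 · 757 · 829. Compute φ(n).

φ(773656751695) = 773656751695 · (1 − 1/5) · (1 − 1/19) · (1 − 1/683) · (1 − 1/757) · (1 − 1/829)
       = 773656751695 · 30737532672/40718776405 = 584013120768.

584013120768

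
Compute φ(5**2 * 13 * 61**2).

φ(1209325) = 1209325 · (1 − 1/5) · (1 − 1/13) · (1 − 1/61)
       = 1209325 · 2880/3965 = 878400.

878400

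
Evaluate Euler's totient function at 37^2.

1332

φ(1369) = 1369 · (1 − 1/37)
       = 1369 · 36/37 = 1332.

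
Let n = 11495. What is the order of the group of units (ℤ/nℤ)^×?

7920

Prime factorization: 11495 = 5 · 11^2 · 19.
φ(5) = 5 − 1 = 4.
φ(11^2) = 11^2 − 11^1 = 121 − 11 = 110.
φ(19) = 19 − 1 = 18.
Since φ is multiplicative, φ(11495) = 4 · 110 · 18 = 7920.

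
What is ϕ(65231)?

60480

Factor 65231: 65231 = 37 * 41 * 43.
φ(65231) = 65231 · (1 − 1/37) · (1 − 1/41) · (1 − 1/43)
       = 65231 · 60480/65231 = 60480.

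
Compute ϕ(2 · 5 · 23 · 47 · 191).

769120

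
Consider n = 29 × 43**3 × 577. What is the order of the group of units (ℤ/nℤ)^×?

1252468224

φ(29) = 29 − 1 = 28.
φ(43^3) = 43^2·(43−1) = 1849·42 = 77658.
φ(577) = 577 − 1 = 576.
Multiply: 28 · 77658 · 576 = 1252468224.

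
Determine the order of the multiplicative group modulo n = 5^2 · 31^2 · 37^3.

916682400

φ(1216938325) = 1216938325 · (1 − 1/5) · (1 − 1/31) · (1 − 1/37)
       = 1216938325 · 4320/5735 = 916682400.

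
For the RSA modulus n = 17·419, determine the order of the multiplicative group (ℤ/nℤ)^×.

6688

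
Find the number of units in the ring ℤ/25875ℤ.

13200

25875 = 3^2 · 5^3 · 23.
φ(25875) = 25875 · (1 − 1/3) · (1 − 1/5) · (1 − 1/23)
       = 25875 · 176/345 = 13200.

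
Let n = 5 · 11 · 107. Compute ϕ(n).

4240

φ(5885) = 5885 · (1 − 1/5) · (1 − 1/11) · (1 − 1/107)
       = 5885 · 4240/5885 = 4240.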